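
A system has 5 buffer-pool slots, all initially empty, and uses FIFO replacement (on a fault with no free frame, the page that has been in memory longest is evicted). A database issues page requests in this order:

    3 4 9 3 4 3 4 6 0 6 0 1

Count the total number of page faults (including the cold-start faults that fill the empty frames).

3 → fault, frames [3]
4 → fault, frames [3, 4]
9 → fault, frames [3, 4, 9]
3 → hit
4 → hit
3 → hit
4 → hit
6 → fault, frames [3, 4, 9, 6]
0 → fault, frames [3, 4, 9, 6, 0]
6 → hit
0 → hit
1 → fault, evict 3, frames [4, 9, 6, 0, 1]
Page faults: 6.

6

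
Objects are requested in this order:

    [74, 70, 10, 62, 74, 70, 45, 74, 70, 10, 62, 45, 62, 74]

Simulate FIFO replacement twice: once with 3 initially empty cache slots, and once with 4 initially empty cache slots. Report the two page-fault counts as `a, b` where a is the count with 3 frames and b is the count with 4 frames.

10, 11

3 frames: F F F F F F F . . F F . . F → 10 faults.
4 frames: F F F F . . F F F F F F . F → 11 faults.
11 > 10: adding a frame increased faults — Belady's anomaly.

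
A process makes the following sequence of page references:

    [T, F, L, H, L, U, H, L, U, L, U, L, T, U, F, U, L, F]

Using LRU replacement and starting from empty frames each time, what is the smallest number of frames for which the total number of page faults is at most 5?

f=1: 18 faults
f=2: 13 faults
f=3: 8 faults
f=4: 7 faults
f=5: 5 faults
Smallest f with faults ≤ 5 is 5.

5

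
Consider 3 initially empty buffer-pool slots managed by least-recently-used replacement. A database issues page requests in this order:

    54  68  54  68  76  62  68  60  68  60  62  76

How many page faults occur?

54 → fault, frames [54]
68 → fault, frames [54, 68]
54 → hit
68 → hit
76 → fault, frames [54, 68, 76]
62 → fault, evict 54, frames [68, 76, 62]
68 → hit
60 → fault, evict 76, frames [62, 68, 60]
68 → hit
60 → hit
62 → hit
76 → fault, evict 68, frames [60, 62, 76]
Page faults: 6.

6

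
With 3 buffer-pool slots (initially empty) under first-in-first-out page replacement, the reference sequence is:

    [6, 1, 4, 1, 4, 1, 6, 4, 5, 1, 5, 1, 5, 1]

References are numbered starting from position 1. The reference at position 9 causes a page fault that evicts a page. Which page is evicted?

6

pos 1: 6: fault, frames (6)
pos 2: 1: fault, frames (6 1)
pos 3: 4: fault, frames (6 1 4)
pos 4: 1: hit
pos 5: 4: hit
pos 6: 1: hit
pos 7: 6: hit
pos 8: 4: hit
pos 9: 5: fault, evict 6, frames (1 4 5)
At position 9, page 6 is evicted.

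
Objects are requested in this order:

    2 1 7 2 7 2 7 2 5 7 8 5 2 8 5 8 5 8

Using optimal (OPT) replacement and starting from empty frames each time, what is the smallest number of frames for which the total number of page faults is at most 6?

f=1: 18 faults
f=2: 7 faults
f=3: 5 faults
f=4: 5 faults
f=5: 5 faults
Smallest f with faults ≤ 6 is 3.

3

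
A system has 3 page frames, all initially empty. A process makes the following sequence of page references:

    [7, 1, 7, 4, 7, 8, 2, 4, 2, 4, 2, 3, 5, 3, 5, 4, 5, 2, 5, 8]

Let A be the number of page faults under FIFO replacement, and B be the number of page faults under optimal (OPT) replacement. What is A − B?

Under FIFO: F F . F . F F . . . . F F . . F . F . F → 10 faults.
Under OPT: F F . F . F F . . . . F F . . . . F . F → 9 faults.
A − B = 10 − 9 = 1.

1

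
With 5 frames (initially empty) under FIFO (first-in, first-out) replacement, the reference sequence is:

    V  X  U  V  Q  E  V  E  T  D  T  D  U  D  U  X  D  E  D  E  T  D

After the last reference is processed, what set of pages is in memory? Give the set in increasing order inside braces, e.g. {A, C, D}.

{D, E, Q, T, X}

V -> miss, frames (V)
X -> miss, frames (V X)
U -> miss, frames (V X U)
V -> hit
Q -> miss, frames (V X U Q)
E -> miss, frames (V X U Q E)
V -> hit
E -> hit
T -> miss, evict V, frames (X U Q E T)
D -> miss, evict X, frames (U Q E T D)
T -> hit
D -> hit
U -> hit
D -> hit
U -> hit
X -> miss, evict U, frames (Q E T D X)
D -> hit
E -> hit
D -> hit
E -> hit
T -> hit
D -> hit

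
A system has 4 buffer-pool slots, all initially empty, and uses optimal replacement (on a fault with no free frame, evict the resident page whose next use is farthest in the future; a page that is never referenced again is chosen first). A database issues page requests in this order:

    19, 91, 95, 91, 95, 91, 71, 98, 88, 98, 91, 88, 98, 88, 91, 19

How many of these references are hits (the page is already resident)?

19 -> miss, frames (19)
91 -> miss, frames (19 91)
95 -> miss, frames (19 91 95)
91 -> hit
95 -> hit
91 -> hit
71 -> miss, frames (19 91 95 71)
98 -> miss, evict 71, frames (19 91 95 98)
88 -> miss, evict 95, frames (19 91 98 88)
98 -> hit
91 -> hit
88 -> hit
98 -> hit
88 -> hit
91 -> hit
19 -> hit
Hits: 10.

10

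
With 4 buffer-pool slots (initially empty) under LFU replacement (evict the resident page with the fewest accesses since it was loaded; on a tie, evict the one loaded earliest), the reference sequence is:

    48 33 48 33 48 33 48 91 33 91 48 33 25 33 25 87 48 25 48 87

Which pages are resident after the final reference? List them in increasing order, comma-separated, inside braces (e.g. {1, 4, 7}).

48: miss, frames [48]
33: miss, frames [48, 33]
48: hit
33: hit
48: hit
33: hit
48: hit
91: miss, frames [48, 33, 91]
33: hit
91: hit
48: hit
33: hit
25: miss, frames [48, 33, 91, 25]
33: hit
25: hit
87: miss, evict 91, frames [48, 33, 25, 87]
48: hit
25: hit
48: hit
87: hit

{25, 33, 48, 87}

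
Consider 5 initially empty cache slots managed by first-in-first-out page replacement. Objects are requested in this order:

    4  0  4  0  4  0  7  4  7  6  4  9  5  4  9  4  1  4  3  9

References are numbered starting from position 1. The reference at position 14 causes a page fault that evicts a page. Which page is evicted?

pos 1: 4: fault, frames (4)
pos 2: 0: fault, frames (4 0)
pos 3: 4: hit
pos 4: 0: hit
pos 5: 4: hit
pos 6: 0: hit
pos 7: 7: fault, frames (4 0 7)
pos 8: 4: hit
pos 9: 7: hit
pos 10: 6: fault, frames (4 0 7 6)
pos 11: 4: hit
pos 12: 9: fault, frames (4 0 7 6 9)
pos 13: 5: fault, evict 4, frames (0 7 6 9 5)
pos 14: 4: fault, evict 0, frames (7 6 9 5 4)
At position 14, page 0 is evicted.

0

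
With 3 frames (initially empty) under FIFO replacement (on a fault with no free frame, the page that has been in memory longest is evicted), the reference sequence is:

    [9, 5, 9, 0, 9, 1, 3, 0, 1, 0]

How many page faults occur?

5

9 -> miss, frames {9}
5 -> miss, frames {9,5}
9 -> hit
0 -> miss, frames {9,5,0}
9 -> hit
1 -> miss, evict 9, frames {5,0,1}
3 -> miss, evict 5, frames {0,1,3}
0 -> hit
1 -> hit
0 -> hit
Page faults: 5.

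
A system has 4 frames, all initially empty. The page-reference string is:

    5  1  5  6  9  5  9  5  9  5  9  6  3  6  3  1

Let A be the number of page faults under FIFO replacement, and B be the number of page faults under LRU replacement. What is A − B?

Under FIFO: F F . F F . . . . . . . F . . . → 5 faults.
Under LRU: F F . F F . . . . . . . F . . F → 6 faults.
A − B = 5 − 6 = -1.

-1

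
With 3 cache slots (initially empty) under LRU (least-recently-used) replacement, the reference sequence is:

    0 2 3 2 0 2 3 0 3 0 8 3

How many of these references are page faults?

0: miss, frames (0)
2: miss, frames (0 2)
3: miss, frames (0 2 3)
2: hit
0: hit
2: hit
3: hit
0: hit
3: hit
0: hit
8: miss, evict 2, frames (3 0 8)
3: hit
Page faults: 4.

4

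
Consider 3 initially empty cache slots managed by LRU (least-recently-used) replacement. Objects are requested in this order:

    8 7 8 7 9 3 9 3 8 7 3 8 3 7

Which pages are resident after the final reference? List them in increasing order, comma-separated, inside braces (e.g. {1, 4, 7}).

8 -> fault, frames (8)
7 -> fault, frames (8 7)
8 -> hit
7 -> hit
9 -> fault, frames (8 7 9)
3 -> fault, evict 8, frames (7 9 3)
9 -> hit
3 -> hit
8 -> fault, evict 7, frames (9 3 8)
7 -> fault, evict 9, frames (3 8 7)
3 -> hit
8 -> hit
3 -> hit
7 -> hit

{3, 7, 8}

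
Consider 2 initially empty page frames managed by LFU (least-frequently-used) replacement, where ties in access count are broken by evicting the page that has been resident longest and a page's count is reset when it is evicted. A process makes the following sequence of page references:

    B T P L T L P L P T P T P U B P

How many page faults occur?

13

B: miss, frames (B)
T: miss, frames (B T)
P: miss, evict B, frames (T P)
L: miss, evict T, frames (P L)
T: miss, evict P, frames (L T)
L: hit
P: miss, evict T, frames (L P)
L: hit
P: hit
T: miss, evict P, frames (L T)
P: miss, evict T, frames (L P)
T: miss, evict P, frames (L T)
P: miss, evict T, frames (L P)
U: miss, evict P, frames (L U)
B: miss, evict U, frames (L B)
P: miss, evict B, frames (L P)
Page faults: 13.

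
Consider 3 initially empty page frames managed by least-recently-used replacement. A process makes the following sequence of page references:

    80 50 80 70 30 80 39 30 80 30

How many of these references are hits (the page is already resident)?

80: miss, frames {80}
50: miss, frames {80,50}
80: hit
70: miss, frames {50,80,70}
30: miss, evict 50, frames {80,70,30}
80: hit
39: miss, evict 70, frames {30,80,39}
30: hit
80: hit
30: hit
Hits: 5.

5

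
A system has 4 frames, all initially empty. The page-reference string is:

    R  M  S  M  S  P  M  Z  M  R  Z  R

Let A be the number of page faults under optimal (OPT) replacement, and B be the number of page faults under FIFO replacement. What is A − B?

-1

Under OPT: F F F . . F . F . . . . → 5 faults.
Under FIFO: F F F . . F . F . F . . → 6 faults.
A − B = 5 − 6 = -1.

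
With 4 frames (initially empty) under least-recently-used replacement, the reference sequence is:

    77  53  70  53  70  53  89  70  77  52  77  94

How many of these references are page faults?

77: miss, frames [77]
53: miss, frames [77, 53]
70: miss, frames [77, 53, 70]
53: hit
70: hit
53: hit
89: miss, frames [77, 70, 53, 89]
70: hit
77: hit
52: miss, evict 53, frames [89, 70, 77, 52]
77: hit
94: miss, evict 89, frames [70, 52, 77, 94]
Page faults: 6.

6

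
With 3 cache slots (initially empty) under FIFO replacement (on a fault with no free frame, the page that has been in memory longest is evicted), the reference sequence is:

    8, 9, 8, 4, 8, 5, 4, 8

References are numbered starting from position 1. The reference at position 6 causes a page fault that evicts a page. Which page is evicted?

pos 1: 8: miss, frames (8)
pos 2: 9: miss, frames (8 9)
pos 3: 8: hit
pos 4: 4: miss, frames (8 9 4)
pos 5: 8: hit
pos 6: 5: miss, evict 8, frames (9 4 5)
At position 6, page 8 is evicted.

8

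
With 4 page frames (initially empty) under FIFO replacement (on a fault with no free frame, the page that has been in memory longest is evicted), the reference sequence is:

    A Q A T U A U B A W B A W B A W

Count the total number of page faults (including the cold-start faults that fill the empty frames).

7

A -> fault, frames (A)
Q -> fault, frames (A Q)
A -> hit
T -> fault, frames (A Q T)
U -> fault, frames (A Q T U)
A -> hit
U -> hit
B -> fault, evict A, frames (Q T U B)
A -> fault, evict Q, frames (T U B A)
W -> fault, evict T, frames (U B A W)
B -> hit
A -> hit
W -> hit
B -> hit
A -> hit
W -> hit
Page faults: 7.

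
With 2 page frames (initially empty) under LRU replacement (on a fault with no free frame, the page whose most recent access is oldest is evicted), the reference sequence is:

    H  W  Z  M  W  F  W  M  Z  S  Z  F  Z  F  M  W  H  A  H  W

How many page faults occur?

15

H: miss, frames {H}
W: miss, frames {H,W}
Z: miss, evict H, frames {W,Z}
M: miss, evict W, frames {Z,M}
W: miss, evict Z, frames {M,W}
F: miss, evict M, frames {W,F}
W: hit
M: miss, evict F, frames {W,M}
Z: miss, evict W, frames {M,Z}
S: miss, evict M, frames {Z,S}
Z: hit
F: miss, evict S, frames {Z,F}
Z: hit
F: hit
M: miss, evict Z, frames {F,M}
W: miss, evict F, frames {M,W}
H: miss, evict M, frames {W,H}
A: miss, evict W, frames {H,A}
H: hit
W: miss, evict A, frames {H,W}
Page faults: 15.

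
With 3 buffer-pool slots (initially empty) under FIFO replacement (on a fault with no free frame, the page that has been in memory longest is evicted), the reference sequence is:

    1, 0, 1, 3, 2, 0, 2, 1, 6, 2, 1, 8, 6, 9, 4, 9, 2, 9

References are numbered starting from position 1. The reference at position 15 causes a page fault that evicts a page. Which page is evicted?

6

pos 1: 1 -> fault, frames (1)
pos 2: 0 -> fault, frames (1 0)
pos 3: 1 -> hit
pos 4: 3 -> fault, frames (1 0 3)
pos 5: 2 -> fault, evict 1, frames (0 3 2)
pos 6: 0 -> hit
pos 7: 2 -> hit
pos 8: 1 -> fault, evict 0, frames (3 2 1)
pos 9: 6 -> fault, evict 3, frames (2 1 6)
pos 10: 2 -> hit
pos 11: 1 -> hit
pos 12: 8 -> fault, evict 2, frames (1 6 8)
pos 13: 6 -> hit
pos 14: 9 -> fault, evict 1, frames (6 8 9)
pos 15: 4 -> fault, evict 6, frames (8 9 4)
At position 15, page 6 is evicted.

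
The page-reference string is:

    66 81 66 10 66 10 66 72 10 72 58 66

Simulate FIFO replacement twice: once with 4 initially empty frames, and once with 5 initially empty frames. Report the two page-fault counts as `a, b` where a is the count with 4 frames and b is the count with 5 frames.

4 frames: F F . F . . . F . . F F → 6 faults.
5 frames: F F . F . . . F . . F . → 5 faults.
5 < 6: adding a frame reduced faults, as is typical.

6, 5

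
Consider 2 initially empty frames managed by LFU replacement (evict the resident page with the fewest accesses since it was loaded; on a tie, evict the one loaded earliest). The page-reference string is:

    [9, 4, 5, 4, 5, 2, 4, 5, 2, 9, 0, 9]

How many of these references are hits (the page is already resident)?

3

9 → miss, frames {9}
4 → miss, frames {9,4}
5 → miss, evict 9, frames {4,5}
4 → hit
5 → hit
2 → miss, evict 4, frames {5,2}
4 → miss, evict 2, frames {5,4}
5 → hit
2 → miss, evict 4, frames {5,2}
9 → miss, evict 2, frames {5,9}
0 → miss, evict 9, frames {5,0}
9 → miss, evict 0, frames {5,9}
Hits: 3.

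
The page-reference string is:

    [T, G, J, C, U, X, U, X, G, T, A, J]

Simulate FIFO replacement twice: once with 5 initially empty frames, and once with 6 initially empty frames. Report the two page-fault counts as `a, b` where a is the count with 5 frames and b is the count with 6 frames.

5 frames: F F F F F F . . . F F F → 9 faults.
6 frames: F F F F F F . . . . F . → 7 faults.
7 < 9: adding a frame reduced faults, as is typical.

9, 7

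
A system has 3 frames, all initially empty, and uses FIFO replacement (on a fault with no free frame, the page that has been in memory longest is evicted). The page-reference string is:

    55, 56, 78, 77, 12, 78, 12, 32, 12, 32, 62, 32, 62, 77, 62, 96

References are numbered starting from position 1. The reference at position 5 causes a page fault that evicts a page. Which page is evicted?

pos 1: 55: fault, frames {55}
pos 2: 56: fault, frames {55,56}
pos 3: 78: fault, frames {55,56,78}
pos 4: 77: fault, evict 55, frames {56,78,77}
pos 5: 12: fault, evict 56, frames {78,77,12}
At position 5, page 56 is evicted.

56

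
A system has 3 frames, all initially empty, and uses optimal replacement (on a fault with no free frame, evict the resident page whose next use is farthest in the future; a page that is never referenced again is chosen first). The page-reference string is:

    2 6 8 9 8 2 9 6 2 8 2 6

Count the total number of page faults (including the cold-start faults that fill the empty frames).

2 → miss, frames {2}
6 → miss, frames {2,6}
8 → miss, frames {2,6,8}
9 → miss, evict 6, frames {2,8,9}
8 → hit
2 → hit
9 → hit
6 → miss, evict 9, frames {2,8,6}
2 → hit
8 → hit
2 → hit
6 → hit
Page faults: 5.

5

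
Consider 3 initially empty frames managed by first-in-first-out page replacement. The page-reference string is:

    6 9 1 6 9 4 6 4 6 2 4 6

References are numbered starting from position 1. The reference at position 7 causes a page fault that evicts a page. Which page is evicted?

9

pos 1: 6 → miss, frames {6}
pos 2: 9 → miss, frames {6,9}
pos 3: 1 → miss, frames {6,9,1}
pos 4: 6 → hit
pos 5: 9 → hit
pos 6: 4 → miss, evict 6, frames {9,1,4}
pos 7: 6 → miss, evict 9, frames {1,4,6}
At position 7, page 9 is evicted.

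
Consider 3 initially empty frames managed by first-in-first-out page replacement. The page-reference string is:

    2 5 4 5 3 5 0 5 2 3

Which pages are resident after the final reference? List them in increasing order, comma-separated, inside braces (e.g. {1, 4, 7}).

{2, 3, 5}

2: fault, frames [2]
5: fault, frames [2, 5]
4: fault, frames [2, 5, 4]
5: hit
3: fault, evict 2, frames [5, 4, 3]
5: hit
0: fault, evict 5, frames [4, 3, 0]
5: fault, evict 4, frames [3, 0, 5]
2: fault, evict 3, frames [0, 5, 2]
3: fault, evict 0, frames [5, 2, 3]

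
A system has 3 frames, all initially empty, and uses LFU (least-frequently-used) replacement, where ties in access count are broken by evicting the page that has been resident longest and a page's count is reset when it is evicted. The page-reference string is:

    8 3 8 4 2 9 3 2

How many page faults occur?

8 → miss, frames {8}
3 → miss, frames {8,3}
8 → hit
4 → miss, frames {8,3,4}
2 → miss, evict 3, frames {8,4,2}
9 → miss, evict 4, frames {8,2,9}
3 → miss, evict 2, frames {8,9,3}
2 → miss, evict 9, frames {8,3,2}
Page faults: 7.

7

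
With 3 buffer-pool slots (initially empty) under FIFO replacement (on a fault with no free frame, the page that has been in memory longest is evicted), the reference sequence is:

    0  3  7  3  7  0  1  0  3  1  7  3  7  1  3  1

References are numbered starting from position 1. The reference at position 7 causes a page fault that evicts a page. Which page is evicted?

pos 1: 0: fault, frames {0}
pos 2: 3: fault, frames {0,3}
pos 3: 7: fault, frames {0,3,7}
pos 4: 3: hit
pos 5: 7: hit
pos 6: 0: hit
pos 7: 1: fault, evict 0, frames {3,7,1}
At position 7, page 0 is evicted.

0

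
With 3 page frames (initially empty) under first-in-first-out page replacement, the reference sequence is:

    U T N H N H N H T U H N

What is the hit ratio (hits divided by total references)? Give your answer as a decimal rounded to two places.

U → fault, frames [U]
T → fault, frames [U, T]
N → fault, frames [U, T, N]
H → fault, evict U, frames [T, N, H]
N → hit
H → hit
N → hit
H → hit
T → hit
U → fault, evict T, frames [N, H, U]
H → hit
N → hit
Hits: 7 of 12 references → 7/12 = 0.5833.

0.58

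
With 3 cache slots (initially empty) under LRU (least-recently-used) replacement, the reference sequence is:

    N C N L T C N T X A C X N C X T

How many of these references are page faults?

N → fault, frames {N}
C → fault, frames {N,C}
N → hit
L → fault, frames {C,N,L}
T → fault, evict C, frames {N,L,T}
C → fault, evict N, frames {L,T,C}
N → fault, evict L, frames {T,C,N}
T → hit
X → fault, evict C, frames {N,T,X}
A → fault, evict N, frames {T,X,A}
C → fault, evict T, frames {X,A,C}
X → hit
N → fault, evict A, frames {C,X,N}
C → hit
X → hit
T → fault, evict N, frames {C,X,T}
Page faults: 11.

11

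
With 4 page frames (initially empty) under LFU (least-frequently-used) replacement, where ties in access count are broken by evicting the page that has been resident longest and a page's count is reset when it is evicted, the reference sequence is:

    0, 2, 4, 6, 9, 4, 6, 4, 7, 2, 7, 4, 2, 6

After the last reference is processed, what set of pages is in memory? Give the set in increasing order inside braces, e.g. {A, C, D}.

0: miss, frames {0}
2: miss, frames {0,2}
4: miss, frames {0,2,4}
6: miss, frames {0,2,4,6}
9: miss, evict 0, frames {2,4,6,9}
4: hit
6: hit
4: hit
7: miss, evict 2, frames {4,6,9,7}
2: miss, evict 9, frames {4,6,7,2}
7: hit
4: hit
2: hit
6: hit

{2, 4, 6, 7}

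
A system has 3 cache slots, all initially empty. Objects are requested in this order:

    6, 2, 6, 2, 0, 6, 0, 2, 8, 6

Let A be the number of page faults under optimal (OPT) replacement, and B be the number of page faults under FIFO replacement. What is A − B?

Under OPT: F F . . F . . . F . → 4 faults.
Under FIFO: F F . . F . . . F F → 5 faults.
A − B = 4 − 5 = -1.

-1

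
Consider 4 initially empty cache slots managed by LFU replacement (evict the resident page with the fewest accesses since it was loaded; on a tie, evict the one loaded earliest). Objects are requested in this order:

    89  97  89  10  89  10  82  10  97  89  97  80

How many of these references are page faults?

5

89 -> miss, frames {89}
97 -> miss, frames {89,97}
89 -> hit
10 -> miss, frames {89,97,10}
89 -> hit
10 -> hit
82 -> miss, frames {89,97,10,82}
10 -> hit
97 -> hit
89 -> hit
97 -> hit
80 -> miss, evict 82, frames {89,97,10,80}
Page faults: 5.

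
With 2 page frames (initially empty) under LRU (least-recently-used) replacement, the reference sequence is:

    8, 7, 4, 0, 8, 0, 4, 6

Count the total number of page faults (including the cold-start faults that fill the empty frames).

8: fault, frames [8]
7: fault, frames [8, 7]
4: fault, evict 8, frames [7, 4]
0: fault, evict 7, frames [4, 0]
8: fault, evict 4, frames [0, 8]
0: hit
4: fault, evict 8, frames [0, 4]
6: fault, evict 0, frames [4, 6]
Page faults: 7.

7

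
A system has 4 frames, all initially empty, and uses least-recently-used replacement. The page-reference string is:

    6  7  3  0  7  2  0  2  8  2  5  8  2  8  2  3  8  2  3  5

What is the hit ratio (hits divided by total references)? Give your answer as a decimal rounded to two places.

0.60

6 → fault, frames {6}
7 → fault, frames {6,7}
3 → fault, frames {6,7,3}
0 → fault, frames {6,7,3,0}
7 → hit
2 → fault, evict 6, frames {3,0,7,2}
0 → hit
2 → hit
8 → fault, evict 3, frames {7,0,2,8}
2 → hit
5 → fault, evict 7, frames {0,8,2,5}
8 → hit
2 → hit
8 → hit
2 → hit
3 → fault, evict 0, frames {5,8,2,3}
8 → hit
2 → hit
3 → hit
5 → hit
Hits: 12 of 20 references → 12/20 = 0.6000.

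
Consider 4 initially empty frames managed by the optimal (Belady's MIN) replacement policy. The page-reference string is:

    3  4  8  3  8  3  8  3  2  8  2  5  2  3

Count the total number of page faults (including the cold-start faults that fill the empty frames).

5

3: fault, frames (3)
4: fault, frames (3 4)
8: fault, frames (3 4 8)
3: hit
8: hit
3: hit
8: hit
3: hit
2: fault, frames (3 4 8 2)
8: hit
2: hit
5: fault, evict 8, frames (3 4 2 5)
2: hit
3: hit
Page faults: 5.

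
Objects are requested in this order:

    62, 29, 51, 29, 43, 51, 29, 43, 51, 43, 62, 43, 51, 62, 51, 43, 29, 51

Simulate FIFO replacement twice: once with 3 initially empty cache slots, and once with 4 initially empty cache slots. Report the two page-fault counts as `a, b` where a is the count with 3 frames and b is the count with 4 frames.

3 frames: F F F . F . . . . . F . . . . . F F → 7 faults.
4 frames: F F F . F . . . . . . . . . . . . . → 4 faults.
4 < 7: adding a frame reduced faults, as is typical.

7, 4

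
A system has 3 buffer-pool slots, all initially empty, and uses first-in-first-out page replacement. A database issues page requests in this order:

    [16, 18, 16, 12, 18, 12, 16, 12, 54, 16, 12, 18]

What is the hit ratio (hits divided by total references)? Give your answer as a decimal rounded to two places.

0.50

16: fault, frames {16}
18: fault, frames {16,18}
16: hit
12: fault, frames {16,18,12}
18: hit
12: hit
16: hit
12: hit
54: fault, evict 16, frames {18,12,54}
16: fault, evict 18, frames {12,54,16}
12: hit
18: fault, evict 12, frames {54,16,18}
Hits: 6 of 12 references → 6/12 = 0.5000.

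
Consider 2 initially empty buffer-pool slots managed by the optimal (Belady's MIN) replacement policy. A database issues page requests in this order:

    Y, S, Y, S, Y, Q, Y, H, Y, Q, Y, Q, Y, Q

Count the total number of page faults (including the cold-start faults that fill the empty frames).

5

Y → fault, frames [Y]
S → fault, frames [Y, S]
Y → hit
S → hit
Y → hit
Q → fault, evict S, frames [Y, Q]
Y → hit
H → fault, evict Q, frames [Y, H]
Y → hit
Q → fault, evict H, frames [Y, Q]
Y → hit
Q → hit
Y → hit
Q → hit
Page faults: 5.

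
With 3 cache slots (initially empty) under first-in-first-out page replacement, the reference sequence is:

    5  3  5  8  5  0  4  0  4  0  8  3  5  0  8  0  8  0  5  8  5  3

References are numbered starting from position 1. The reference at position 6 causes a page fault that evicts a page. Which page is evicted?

pos 1: 5 → miss, frames (5)
pos 2: 3 → miss, frames (5 3)
pos 3: 5 → hit
pos 4: 8 → miss, frames (5 3 8)
pos 5: 5 → hit
pos 6: 0 → miss, evict 5, frames (3 8 0)
At position 6, page 5 is evicted.

5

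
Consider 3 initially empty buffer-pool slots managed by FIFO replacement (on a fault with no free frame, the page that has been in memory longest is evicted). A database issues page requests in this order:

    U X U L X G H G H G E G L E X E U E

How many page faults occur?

10

U → fault, frames {U}
X → fault, frames {U,X}
U → hit
L → fault, frames {U,X,L}
X → hit
G → fault, evict U, frames {X,L,G}
H → fault, evict X, frames {L,G,H}
G → hit
H → hit
G → hit
E → fault, evict L, frames {G,H,E}
G → hit
L → fault, evict G, frames {H,E,L}
E → hit
X → fault, evict H, frames {E,L,X}
E → hit
U → fault, evict E, frames {L,X,U}
E → fault, evict L, frames {X,U,E}
Page faults: 10.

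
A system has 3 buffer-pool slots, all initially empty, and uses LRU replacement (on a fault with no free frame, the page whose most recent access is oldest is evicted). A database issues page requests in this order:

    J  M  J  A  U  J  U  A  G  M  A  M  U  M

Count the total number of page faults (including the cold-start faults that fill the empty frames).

7

J: miss, frames {J}
M: miss, frames {J,M}
J: hit
A: miss, frames {M,J,A}
U: miss, evict M, frames {J,A,U}
J: hit
U: hit
A: hit
G: miss, evict J, frames {U,A,G}
M: miss, evict U, frames {A,G,M}
A: hit
M: hit
U: miss, evict G, frames {A,M,U}
M: hit
Page faults: 7.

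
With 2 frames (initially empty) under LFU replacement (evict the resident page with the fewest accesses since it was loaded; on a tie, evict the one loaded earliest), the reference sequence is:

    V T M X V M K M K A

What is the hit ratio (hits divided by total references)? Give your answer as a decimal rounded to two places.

V → fault, frames [V]
T → fault, frames [V, T]
M → fault, evict V, frames [T, M]
X → fault, evict T, frames [M, X]
V → fault, evict M, frames [X, V]
M → fault, evict X, frames [V, M]
K → fault, evict V, frames [M, K]
M → hit
K → hit
A → fault, evict M, frames [K, A]
Hits: 2 of 10 references → 2/10 = 0.2000.

0.20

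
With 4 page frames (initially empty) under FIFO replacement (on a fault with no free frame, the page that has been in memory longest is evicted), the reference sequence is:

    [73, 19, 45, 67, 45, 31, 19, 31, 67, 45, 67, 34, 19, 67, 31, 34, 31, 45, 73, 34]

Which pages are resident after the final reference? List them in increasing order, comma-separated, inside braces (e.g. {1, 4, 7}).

73: fault, frames [73]
19: fault, frames [73, 19]
45: fault, frames [73, 19, 45]
67: fault, frames [73, 19, 45, 67]
45: hit
31: fault, evict 73, frames [19, 45, 67, 31]
19: hit
31: hit
67: hit
45: hit
67: hit
34: fault, evict 19, frames [45, 67, 31, 34]
19: fault, evict 45, frames [67, 31, 34, 19]
67: hit
31: hit
34: hit
31: hit
45: fault, evict 67, frames [31, 34, 19, 45]
73: fault, evict 31, frames [34, 19, 45, 73]
34: hit

{19, 34, 45, 73}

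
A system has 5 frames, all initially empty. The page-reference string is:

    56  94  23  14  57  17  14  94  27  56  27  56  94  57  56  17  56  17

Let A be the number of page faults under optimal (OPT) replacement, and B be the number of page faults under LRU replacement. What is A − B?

-3

Under OPT: F F F F F F . . F . . . . . . . . . → 7 faults.
Under LRU: F F F F F F . . F F . . . F . F . . → 10 faults.
A − B = 7 − 10 = -3.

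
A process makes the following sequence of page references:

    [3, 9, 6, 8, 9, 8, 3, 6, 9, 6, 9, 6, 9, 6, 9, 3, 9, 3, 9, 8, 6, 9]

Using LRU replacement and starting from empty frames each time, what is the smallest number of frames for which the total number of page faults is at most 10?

3

f=1: 22 faults
f=2: 12 faults
f=3: 9 faults
f=4: 4 faults
Smallest f with faults ≤ 10 is 3.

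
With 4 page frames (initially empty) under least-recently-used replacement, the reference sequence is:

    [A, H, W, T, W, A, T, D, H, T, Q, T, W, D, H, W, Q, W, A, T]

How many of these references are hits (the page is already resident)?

7

A: fault, frames (A)
H: fault, frames (A H)
W: fault, frames (A H W)
T: fault, frames (A H W T)
W: hit
A: hit
T: hit
D: fault, evict H, frames (W A T D)
H: fault, evict W, frames (A T D H)
T: hit
Q: fault, evict A, frames (D H T Q)
T: hit
W: fault, evict D, frames (H Q T W)
D: fault, evict H, frames (Q T W D)
H: fault, evict Q, frames (T W D H)
W: hit
Q: fault, evict T, frames (D H W Q)
W: hit
A: fault, evict D, frames (H Q W A)
T: fault, evict H, frames (Q W A T)
Hits: 7.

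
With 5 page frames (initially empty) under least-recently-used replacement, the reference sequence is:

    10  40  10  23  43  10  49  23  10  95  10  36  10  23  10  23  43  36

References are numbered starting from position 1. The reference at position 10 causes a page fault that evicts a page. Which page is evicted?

pos 1: 10: fault, frames (10)
pos 2: 40: fault, frames (10 40)
pos 3: 10: hit
pos 4: 23: fault, frames (40 10 23)
pos 5: 43: fault, frames (40 10 23 43)
pos 6: 10: hit
pos 7: 49: fault, frames (40 23 43 10 49)
pos 8: 23: hit
pos 9: 10: hit
pos 10: 95: fault, evict 40, frames (43 49 23 10 95)
At position 10, page 40 is evicted.

40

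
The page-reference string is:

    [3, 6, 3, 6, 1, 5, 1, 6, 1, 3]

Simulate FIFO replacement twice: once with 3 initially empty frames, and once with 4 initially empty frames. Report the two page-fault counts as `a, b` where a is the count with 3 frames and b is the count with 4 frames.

5, 4

3 frames: F F . . F F . . . F → 5 faults.
4 frames: F F . . F F . . . . → 4 faults.
4 < 5: adding a frame reduced faults, as is typical.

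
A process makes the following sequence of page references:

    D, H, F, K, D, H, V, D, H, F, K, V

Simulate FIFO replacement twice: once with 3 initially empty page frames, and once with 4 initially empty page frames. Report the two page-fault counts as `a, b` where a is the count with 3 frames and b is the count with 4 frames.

9, 10

3 frames: F F F F F F F . . F F . → 9 faults.
4 frames: F F F F . . F F F F F F → 10 faults.
10 > 9: adding a frame increased faults — Belady's anomaly.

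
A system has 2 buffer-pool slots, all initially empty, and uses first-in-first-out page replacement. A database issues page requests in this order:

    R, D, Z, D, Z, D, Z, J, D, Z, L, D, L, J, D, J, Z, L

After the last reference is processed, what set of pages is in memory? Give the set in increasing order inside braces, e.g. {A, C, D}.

R: fault, frames {R}
D: fault, frames {R,D}
Z: fault, evict R, frames {D,Z}
D: hit
Z: hit
D: hit
Z: hit
J: fault, evict D, frames {Z,J}
D: fault, evict Z, frames {J,D}
Z: fault, evict J, frames {D,Z}
L: fault, evict D, frames {Z,L}
D: fault, evict Z, frames {L,D}
L: hit
J: fault, evict L, frames {D,J}
D: hit
J: hit
Z: fault, evict D, frames {J,Z}
L: fault, evict J, frames {Z,L}

{L, Z}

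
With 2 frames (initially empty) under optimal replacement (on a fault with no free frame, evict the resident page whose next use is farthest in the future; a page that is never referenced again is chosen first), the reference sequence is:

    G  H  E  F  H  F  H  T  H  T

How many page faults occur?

5

G → fault, frames (G)
H → fault, frames (G H)
E → fault, evict G, frames (H E)
F → fault, evict E, frames (H F)
H → hit
F → hit
H → hit
T → fault, evict F, frames (H T)
H → hit
T → hit
Page faults: 5.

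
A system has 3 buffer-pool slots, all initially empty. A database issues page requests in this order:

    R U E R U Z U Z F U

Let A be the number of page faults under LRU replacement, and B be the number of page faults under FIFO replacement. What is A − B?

-1

Under LRU: F F F . . F . . F . → 5 faults.
Under FIFO: F F F . . F . . F F → 6 faults.
A − B = 5 − 6 = -1.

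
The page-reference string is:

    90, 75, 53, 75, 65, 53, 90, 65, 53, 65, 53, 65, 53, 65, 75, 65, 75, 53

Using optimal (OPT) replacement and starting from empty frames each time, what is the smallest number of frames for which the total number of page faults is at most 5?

f=1: 18 faults
f=2: 8 faults
f=3: 5 faults
f=4: 4 faults
Smallest f with faults ≤ 5 is 3.

3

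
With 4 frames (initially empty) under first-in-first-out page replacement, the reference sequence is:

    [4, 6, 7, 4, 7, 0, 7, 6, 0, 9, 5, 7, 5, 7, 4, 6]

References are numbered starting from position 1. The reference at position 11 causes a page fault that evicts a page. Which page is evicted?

pos 1: 4: fault, frames [4]
pos 2: 6: fault, frames [4, 6]
pos 3: 7: fault, frames [4, 6, 7]
pos 4: 4: hit
pos 5: 7: hit
pos 6: 0: fault, frames [4, 6, 7, 0]
pos 7: 7: hit
pos 8: 6: hit
pos 9: 0: hit
pos 10: 9: fault, evict 4, frames [6, 7, 0, 9]
pos 11: 5: fault, evict 6, frames [7, 0, 9, 5]
At position 11, page 6 is evicted.

6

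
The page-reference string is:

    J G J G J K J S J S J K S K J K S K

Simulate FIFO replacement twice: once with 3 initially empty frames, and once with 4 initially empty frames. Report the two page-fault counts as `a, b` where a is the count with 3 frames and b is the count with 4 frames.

5, 4

3 frames: F F . . . F . F F . . . . . . . . . → 5 faults.
4 frames: F F . . . F . F . . . . . . . . . . → 4 faults.
4 < 5: adding a frame reduced faults, as is typical.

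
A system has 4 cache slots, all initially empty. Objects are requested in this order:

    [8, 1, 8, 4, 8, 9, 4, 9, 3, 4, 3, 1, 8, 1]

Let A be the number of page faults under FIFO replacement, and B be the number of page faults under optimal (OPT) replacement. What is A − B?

2

Under FIFO: F F . F . F . . F . . . F F → 7 faults.
Under OPT: F F . F . F . . F . . . . . → 5 faults.
A − B = 7 − 5 = 2.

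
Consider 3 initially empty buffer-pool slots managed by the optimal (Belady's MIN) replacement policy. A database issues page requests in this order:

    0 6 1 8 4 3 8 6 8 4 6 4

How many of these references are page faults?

0: miss, frames {0}
6: miss, frames {0,6}
1: miss, frames {0,6,1}
8: miss, evict 1, frames {0,6,8}
4: miss, evict 0, frames {6,8,4}
3: miss, evict 4, frames {6,8,3}
8: hit
6: hit
8: hit
4: miss, evict 3, frames {6,8,4}
6: hit
4: hit
Page faults: 7.

7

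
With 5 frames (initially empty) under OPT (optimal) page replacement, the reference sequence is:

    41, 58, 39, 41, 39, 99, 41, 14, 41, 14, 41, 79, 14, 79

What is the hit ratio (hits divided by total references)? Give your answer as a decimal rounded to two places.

0.57

41: fault, frames [41]
58: fault, frames [41, 58]
39: fault, frames [41, 58, 39]
41: hit
39: hit
99: fault, frames [41, 58, 39, 99]
41: hit
14: fault, frames [41, 58, 39, 99, 14]
41: hit
14: hit
41: hit
79: fault, evict 99, frames [41, 58, 39, 14, 79]
14: hit
79: hit
Hits: 8 of 14 references → 8/14 = 0.5714.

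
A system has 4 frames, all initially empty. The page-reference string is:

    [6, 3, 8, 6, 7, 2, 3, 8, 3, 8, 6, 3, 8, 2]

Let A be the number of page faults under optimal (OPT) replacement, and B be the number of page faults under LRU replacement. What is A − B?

Under OPT: F F F . F F . . . . . . . . → 5 faults.
Under LRU: F F F . F F F F . . F . . . → 8 faults.
A − B = 5 − 8 = -3.

-3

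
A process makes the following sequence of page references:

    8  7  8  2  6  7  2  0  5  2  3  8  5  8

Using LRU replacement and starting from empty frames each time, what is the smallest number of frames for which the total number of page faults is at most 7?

f=1: 14 faults
f=2: 12 faults
f=3: 10 faults
f=4: 8 faults
f=5: 8 faults
f=6: 8 faults
f=7: 7 faults
Smallest f with faults ≤ 7 is 7.

7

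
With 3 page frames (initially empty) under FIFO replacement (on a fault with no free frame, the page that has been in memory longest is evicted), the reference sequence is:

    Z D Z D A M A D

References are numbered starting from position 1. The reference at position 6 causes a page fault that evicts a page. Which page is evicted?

Z

pos 1: Z → miss, frames {Z}
pos 2: D → miss, frames {Z,D}
pos 3: Z → hit
pos 4: D → hit
pos 5: A → miss, frames {Z,D,A}
pos 6: M → miss, evict Z, frames {D,A,M}
At position 6, page Z is evicted.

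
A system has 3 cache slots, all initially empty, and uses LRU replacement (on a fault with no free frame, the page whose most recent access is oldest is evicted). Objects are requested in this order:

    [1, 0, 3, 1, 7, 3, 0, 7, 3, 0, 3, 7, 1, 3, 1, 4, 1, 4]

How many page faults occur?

1: miss, frames [1]
0: miss, frames [1, 0]
3: miss, frames [1, 0, 3]
1: hit
7: miss, evict 0, frames [3, 1, 7]
3: hit
0: miss, evict 1, frames [7, 3, 0]
7: hit
3: hit
0: hit
3: hit
7: hit
1: miss, evict 0, frames [3, 7, 1]
3: hit
1: hit
4: miss, evict 7, frames [3, 1, 4]
1: hit
4: hit
Page faults: 7.

7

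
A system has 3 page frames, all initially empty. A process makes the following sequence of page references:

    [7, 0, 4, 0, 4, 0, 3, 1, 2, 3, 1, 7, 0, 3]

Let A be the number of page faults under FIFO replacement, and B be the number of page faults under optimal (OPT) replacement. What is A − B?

Under FIFO: F F F . . . F F F . . F F F → 9 faults.
Under OPT: F F F . . . F F F . . F F . → 8 faults.
A − B = 9 − 8 = 1.

1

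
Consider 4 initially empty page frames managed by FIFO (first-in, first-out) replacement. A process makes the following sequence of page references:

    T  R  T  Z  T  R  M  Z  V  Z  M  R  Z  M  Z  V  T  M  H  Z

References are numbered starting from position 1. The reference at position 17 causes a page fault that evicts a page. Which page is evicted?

R

pos 1: T → fault, frames [T]
pos 2: R → fault, frames [T, R]
pos 3: T → hit
pos 4: Z → fault, frames [T, R, Z]
pos 5: T → hit
pos 6: R → hit
pos 7: M → fault, frames [T, R, Z, M]
pos 8: Z → hit
pos 9: V → fault, evict T, frames [R, Z, M, V]
pos 10: Z → hit
pos 11: M → hit
pos 12: R → hit
pos 13: Z → hit
pos 14: M → hit
pos 15: Z → hit
pos 16: V → hit
pos 17: T → fault, evict R, frames [Z, M, V, T]
At position 17, page R is evicted.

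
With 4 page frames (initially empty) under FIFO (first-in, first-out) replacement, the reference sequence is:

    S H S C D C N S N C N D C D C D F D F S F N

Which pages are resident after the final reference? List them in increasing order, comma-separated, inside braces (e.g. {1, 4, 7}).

S: fault, frames {S}
H: fault, frames {S,H}
S: hit
C: fault, frames {S,H,C}
D: fault, frames {S,H,C,D}
C: hit
N: fault, evict S, frames {H,C,D,N}
S: fault, evict H, frames {C,D,N,S}
N: hit
C: hit
N: hit
D: hit
C: hit
D: hit
C: hit
D: hit
F: fault, evict C, frames {D,N,S,F}
D: hit
F: hit
S: hit
F: hit
N: hit

{D, F, N, S}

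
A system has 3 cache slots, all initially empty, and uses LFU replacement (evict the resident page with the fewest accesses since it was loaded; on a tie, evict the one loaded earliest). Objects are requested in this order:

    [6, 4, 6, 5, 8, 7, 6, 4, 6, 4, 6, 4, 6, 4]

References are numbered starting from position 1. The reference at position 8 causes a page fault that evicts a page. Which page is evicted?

pos 1: 6 → fault, frames (6)
pos 2: 4 → fault, frames (6 4)
pos 3: 6 → hit
pos 4: 5 → fault, frames (6 4 5)
pos 5: 8 → fault, evict 4, frames (6 5 8)
pos 6: 7 → fault, evict 5, frames (6 8 7)
pos 7: 6 → hit
pos 8: 4 → fault, evict 8, frames (6 7 4)
At position 8, page 8 is evicted.

8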